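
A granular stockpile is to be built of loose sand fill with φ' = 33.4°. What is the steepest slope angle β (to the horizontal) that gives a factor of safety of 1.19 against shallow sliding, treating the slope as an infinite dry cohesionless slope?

For an infinite dry cohesionless slope FS = tanφ'/tanβ, so tanβ = tanφ' / FS.
tanβ = tan33.4° / 1.19 = 0.6594 / 1.19 = 0.5541
β = arctan(0.5541) = 28.99°

β = 29.0°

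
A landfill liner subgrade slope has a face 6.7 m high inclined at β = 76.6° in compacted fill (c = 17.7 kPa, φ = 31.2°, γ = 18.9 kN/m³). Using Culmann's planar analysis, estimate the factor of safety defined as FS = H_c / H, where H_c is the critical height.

FS = 1.56

H_c = (4c/γ) · sinβ cosφ / [1 − cos(β − φ)]
    = (4·17.7/18.9) · sin76.6°·cos31.2° / [1 − cos45.4°]
    = 3.746 · 0.8321 / 0.2978 = 10.47 m
FS = H_c / H = 10.47 / 6.7 = 1.562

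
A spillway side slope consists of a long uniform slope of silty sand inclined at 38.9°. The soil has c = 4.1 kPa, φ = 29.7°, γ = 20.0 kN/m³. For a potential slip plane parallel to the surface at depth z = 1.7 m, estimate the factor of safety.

For an infinite slope with a slip plane parallel to the surface (no pore pressure): FS = [c + γz cos²β tanφ] / [γz sinβ cosβ].
γz = 20.0·1.7 = 34.00 kN/m²
Numerator = 4.1 + 34.00·cos²38.9°·tan29.7° = 4.1 + 34.00·0.6057·0.5704 = 15.846 kPa
Denominator = 34.00·sin38.9°·cos38.9° = 34.00·0.6280·0.7782 = 16.616 kPa
FS = 15.846 / 16.616 = 0.954

FS = 0.95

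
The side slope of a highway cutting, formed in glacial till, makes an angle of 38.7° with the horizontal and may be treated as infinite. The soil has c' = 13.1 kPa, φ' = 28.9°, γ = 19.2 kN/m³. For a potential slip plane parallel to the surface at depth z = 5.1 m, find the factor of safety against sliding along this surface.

For an infinite slope with a slip plane parallel to the surface (no pore pressure): FS = [c' + γz cos²β tanφ'] / [γz sinβ cosβ].
γz = 19.2·5.1 = 97.92 kN/m²
Numerator = 13.1 + 97.92·cos²38.7°·tan28.9° = 13.1 + 97.92·0.6091·0.5520 = 46.023 kPa
Denominator = 97.92·sin38.7°·cos38.7° = 97.92·0.6252·0.7804 = 47.781 kPa
FS = 46.023 / 47.781 = 0.963

FS = 0.96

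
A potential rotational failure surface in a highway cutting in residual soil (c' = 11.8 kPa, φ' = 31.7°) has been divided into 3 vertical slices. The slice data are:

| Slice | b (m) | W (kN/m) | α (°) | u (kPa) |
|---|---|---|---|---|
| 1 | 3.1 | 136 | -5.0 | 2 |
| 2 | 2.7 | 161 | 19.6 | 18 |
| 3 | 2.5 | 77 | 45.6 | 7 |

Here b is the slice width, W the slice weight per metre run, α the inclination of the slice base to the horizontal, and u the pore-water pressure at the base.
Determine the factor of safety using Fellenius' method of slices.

FS = 2.80

Ordinary method of slices: FS = Σ[c'·Δl_i + (W_i cosα_i − u_i·Δl_i)·tanφ'] / Σ W_i sinα_i, with Δl_i = b_i / cosα_i.
Slice 1: Δl = 3.1/cos(-5.0°) = 3.112 m; N'_1 = 136·cos(-5.0°) − 2·3.112 = 129.3; c'Δl = 36.72; W sinα = -11.9
Slice 2: Δl = 2.7/cos19.6° = 2.866 m; N'_2 = 161·cos19.6° − 18·2.866 = 100.1; c'Δl = 33.82; W sinα = 54.0
Slice 3: Δl = 2.5/cos45.6° = 3.573 m; N'_3 = 77·cos45.6° − 7·3.573 = 28.9; c'Δl = 42.16; W sinα = 55.0
Σc'Δl = 112.7 kN/m; ΣN' = 258.2 kN/m; ΣW sinα = 97.2 kN/m
Resisting = 112.7 + 258.2·tan31.7° = 112.7 + 159.5 = 272.2 kN/m
FS = 272.2 / 97.2 = 2.801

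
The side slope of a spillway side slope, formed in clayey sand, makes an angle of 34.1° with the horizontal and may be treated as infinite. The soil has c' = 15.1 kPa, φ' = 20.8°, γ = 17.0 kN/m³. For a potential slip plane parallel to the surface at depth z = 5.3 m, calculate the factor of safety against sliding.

For an infinite slope with a slip plane parallel to the surface (no pore pressure): FS = [c' + γz cos²β tanφ'] / [γz sinβ cosβ].
γz = 17.0·5.3 = 90.10 kN/m²
Numerator = 15.1 + 90.10·cos²34.1°·tan20.8° = 15.1 + 90.10·0.6857·0.3799 = 38.568 kPa
Denominator = 90.10·sin34.1°·cos34.1° = 90.10·0.5606·0.8281 = 41.828 kPa
FS = 38.568 / 41.828 = 0.922

FS = 0.92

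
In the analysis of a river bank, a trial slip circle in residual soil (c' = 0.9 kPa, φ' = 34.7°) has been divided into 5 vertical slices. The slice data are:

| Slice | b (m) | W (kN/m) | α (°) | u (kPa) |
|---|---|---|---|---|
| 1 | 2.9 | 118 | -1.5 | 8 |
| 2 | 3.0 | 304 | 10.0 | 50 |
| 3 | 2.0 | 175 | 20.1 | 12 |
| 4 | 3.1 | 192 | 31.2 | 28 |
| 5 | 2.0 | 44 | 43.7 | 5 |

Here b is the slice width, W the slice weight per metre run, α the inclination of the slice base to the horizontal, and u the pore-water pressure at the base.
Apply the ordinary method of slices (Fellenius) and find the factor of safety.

Ordinary method of slices: FS = Σ[c'·Δl_i + (W_i cosα_i − u_i·Δl_i)·tanφ'] / Σ W_i sinα_i, with Δl_i = b_i / cosα_i.
Slice 1: Δl = 2.9/cos(-1.5°) = 2.901 m; N'_1 = 118·cos(-1.5°) − 8·2.901 = 94.8; c'Δl = 2.61; W sinα = -3.1
Slice 2: Δl = 3.0/cos10.0° = 3.046 m; N'_2 = 304·cos10.0° − 50·3.046 = 147.1; c'Δl = 2.74; W sinα = 52.8
Slice 3: Δl = 2.0/cos20.1° = 2.130 m; N'_3 = 175·cos20.1° − 12·2.130 = 138.8; c'Δl = 1.92; W sinα = 60.1
Slice 4: Δl = 3.1/cos31.2° = 3.624 m; N'_4 = 192·cos31.2° − 28·3.624 = 62.8; c'Δl = 3.26; W sinα = 99.5
Slice 5: Δl = 2.0/cos43.7° = 2.766 m; N'_5 = 44·cos43.7° − 5·2.766 = 18.0; c'Δl = 2.49; W sinα = 30.4
Σc'Δl = 13.0 kN/m; ΣN' = 461.3 kN/m; ΣW sinα = 239.7 kN/m
Resisting = 13.0 + 461.3·tan34.7° = 13.0 + 319.4 = 332.5 kN/m
FS = 332.5 / 239.7 = 1.387

FS = 1.39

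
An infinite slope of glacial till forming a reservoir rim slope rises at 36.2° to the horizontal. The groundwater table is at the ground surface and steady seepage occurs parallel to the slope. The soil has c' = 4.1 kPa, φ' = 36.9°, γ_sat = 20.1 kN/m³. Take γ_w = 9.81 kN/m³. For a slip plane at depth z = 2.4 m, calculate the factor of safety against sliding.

With seepage parallel to the slope and the water table at the surface, the effective normal stress on the slip plane uses the buoyant unit weight γ' = γ_sat − γ_w while the driving shear stress uses γ_sat:
FS = [c' + γ' z cos²β tanφ'] / [γ_sat z sinβ cosβ]
γ' = 20.1 − 9.81 = 10.29 kN/m³
Numerator = 4.1 + 10.29·2.4·cos²36.2°·tan36.9° = 4.1 + 10.29·2.4·0.6512·0.7508 = 16.174 kPa
Denominator = 20.1·2.4·sin36.2°·cos36.2° = 20.1·2.4·0.5906·0.8070 = 22.991 kPa
FS = 16.174 / 22.991 = 0.704

FS = 0.70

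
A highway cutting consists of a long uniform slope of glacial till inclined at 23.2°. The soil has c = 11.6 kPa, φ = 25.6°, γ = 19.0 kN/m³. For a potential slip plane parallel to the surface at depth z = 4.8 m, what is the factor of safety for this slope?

FS = 1.47

For an infinite slope with a slip plane parallel to the surface (no pore pressure): FS = [c + γz cos²β tanφ] / [γz sinβ cosβ].
γz = 19.0·4.8 = 91.20 kN/m²
Numerator = 11.6 + 91.20·cos²23.2°·tan25.6° = 11.6 + 91.20·0.8448·0.4791 = 48.515 kPa
Denominator = 91.20·sin23.2°·cos23.2° = 91.20·0.3939·0.9191 = 33.022 kPa
FS = 48.515 / 33.022 = 1.469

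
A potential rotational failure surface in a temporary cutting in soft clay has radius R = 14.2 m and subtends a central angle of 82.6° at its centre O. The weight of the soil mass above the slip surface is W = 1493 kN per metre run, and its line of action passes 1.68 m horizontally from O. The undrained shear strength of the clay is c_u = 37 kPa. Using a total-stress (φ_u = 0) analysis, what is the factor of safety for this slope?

FS = 4.29

Taking moments about the centre O, the resisting moment is provided by the undrained shear strength acting along the arc:
Arc length L_a = R·θ = 14.2·(82.6°·π/180) = 14.2·1.4416 = 20.47 m
M_R = c_u·L_a·R = 37·20.47·14.2 = 10755.6 kN·m/m
M_D = W·d = 1493·1.68 = 2508.2 kN·m/m
FS = M_R / M_D = 10755.6 / 2508.2 = 4.288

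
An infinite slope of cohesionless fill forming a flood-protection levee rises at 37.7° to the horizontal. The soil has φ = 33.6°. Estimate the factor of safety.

For a dry cohesionless infinite slope the factor of safety is FS = tanφ / tanβ.
FS = tan33.6° / tan37.7° = 0.6644 / 0.7729 = 0.860

FS = 0.86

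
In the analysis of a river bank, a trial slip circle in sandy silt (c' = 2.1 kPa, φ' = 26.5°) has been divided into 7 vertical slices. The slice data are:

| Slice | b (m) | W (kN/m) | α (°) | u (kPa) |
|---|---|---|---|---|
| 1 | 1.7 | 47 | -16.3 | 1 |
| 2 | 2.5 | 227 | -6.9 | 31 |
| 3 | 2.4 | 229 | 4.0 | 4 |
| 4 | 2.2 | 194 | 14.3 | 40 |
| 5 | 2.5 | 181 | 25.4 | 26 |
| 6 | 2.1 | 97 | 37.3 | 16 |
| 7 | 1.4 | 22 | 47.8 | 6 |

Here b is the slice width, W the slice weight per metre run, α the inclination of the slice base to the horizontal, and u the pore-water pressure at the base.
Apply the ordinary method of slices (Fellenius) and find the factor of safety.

FS = 1.99

Ordinary method of slices: FS = Σ[c'·Δl_i + (W_i cosα_i − u_i·Δl_i)·tanφ'] / Σ W_i sinα_i, with Δl_i = b_i / cosα_i.
Slice 1: Δl = 1.7/cos(-16.3°) = 1.771 m; N'_1 = 47·cos(-16.3°) − 1·1.771 = 43.3; c'Δl = 3.72; W sinα = -13.2
Slice 2: Δl = 2.5/cos(-6.9°) = 2.518 m; N'_2 = 227·cos(-6.9°) − 31·2.518 = 147.3; c'Δl = 5.29; W sinα = -27.3
Slice 3: Δl = 2.4/cos4.0° = 2.406 m; N'_3 = 229·cos4.0° − 4·2.406 = 218.8; c'Δl = 5.05; W sinα = 16.0
Slice 4: Δl = 2.2/cos14.3° = 2.270 m; N'_4 = 194·cos14.3° − 40·2.270 = 97.2; c'Δl = 4.77; W sinα = 47.9
Slice 5: Δl = 2.5/cos25.4° = 2.768 m; N'_5 = 181·cos25.4° − 26·2.768 = 91.5; c'Δl = 5.81; W sinα = 77.6
Slice 6: Δl = 2.1/cos37.3° = 2.640 m; N'_6 = 97·cos37.3° − 16·2.640 = 34.9; c'Δl = 5.54; W sinα = 58.8
Slice 7: Δl = 1.4/cos47.8° = 2.084 m; N'_7 = 22·cos47.8° − 6·2.084 = 2.3; c'Δl = 4.38; W sinα = 16.3
Σc'Δl = 34.6 kN/m; ΣN' = 635.4 kN/m; ΣW sinα = 176.1 kN/m
Resisting = 34.6 + 635.4·tan26.5° = 34.6 + 316.8 = 351.3 kN/m
FS = 351.3 / 176.1 = 1.995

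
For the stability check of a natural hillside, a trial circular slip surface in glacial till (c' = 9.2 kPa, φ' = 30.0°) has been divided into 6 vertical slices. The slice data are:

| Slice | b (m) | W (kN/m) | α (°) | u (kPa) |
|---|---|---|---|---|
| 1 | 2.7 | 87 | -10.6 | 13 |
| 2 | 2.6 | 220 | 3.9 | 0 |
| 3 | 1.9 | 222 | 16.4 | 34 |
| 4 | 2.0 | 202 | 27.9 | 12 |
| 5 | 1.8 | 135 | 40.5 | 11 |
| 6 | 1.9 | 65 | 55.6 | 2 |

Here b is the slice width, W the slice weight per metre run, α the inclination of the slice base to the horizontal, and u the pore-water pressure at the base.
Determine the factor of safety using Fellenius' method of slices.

Ordinary method of slices: FS = Σ[c'·Δl_i + (W_i cosα_i − u_i·Δl_i)·tanφ'] / Σ W_i sinα_i, with Δl_i = b_i / cosα_i.
Slice 1: Δl = 2.7/cos(-10.6°) = 2.747 m; N'_1 = 87·cos(-10.6°) − 13·2.747 = 49.8; c'Δl = 25.27; W sinα = -16.0
Slice 2: Δl = 2.6/cos3.9° = 2.606 m; N'_2 = 220·cos3.9° − 0·2.606 = 219.5; c'Δl = 23.98; W sinα = 15.0
Slice 3: Δl = 1.9/cos16.4° = 1.981 m; N'_3 = 222·cos16.4° − 34·1.981 = 145.6; c'Δl = 18.22; W sinα = 62.7
Slice 4: Δl = 2.0/cos27.9° = 2.263 m; N'_4 = 202·cos27.9° − 12·2.263 = 151.4; c'Δl = 20.82; W sinα = 94.5
Slice 5: Δl = 1.8/cos40.5° = 2.367 m; N'_5 = 135·cos40.5° − 11·2.367 = 76.6; c'Δl = 21.78; W sinα = 87.7
Slice 6: Δl = 1.9/cos55.6° = 3.363 m; N'_6 = 65·cos55.6° − 2·3.363 = 30.0; c'Δl = 30.94; W sinα = 53.6
Σc'Δl = 141.0 kN/m; ΣN' = 672.9 kN/m; ΣW sinα = 297.5 kN/m
Resisting = 141.0 + 672.9·tan30.0° = 141.0 + 388.5 = 529.5 kN/m
FS = 529.5 / 297.5 = 1.780

FS = 1.78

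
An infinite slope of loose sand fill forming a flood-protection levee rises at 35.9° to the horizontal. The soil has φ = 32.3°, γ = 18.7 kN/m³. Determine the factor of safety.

For a dry cohesionless infinite slope the factor of safety is FS = tanφ / tanβ.
FS = tan32.3° / tan35.9° = 0.6322 / 0.7239 = 0.873

FS = 0.87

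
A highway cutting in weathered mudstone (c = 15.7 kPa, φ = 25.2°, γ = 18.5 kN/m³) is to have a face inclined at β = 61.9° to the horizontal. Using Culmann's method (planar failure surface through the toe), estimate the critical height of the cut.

Culmann's analysis gives the critical failure plane at α_cr = (β + φ)/2 = (61.9 + 25.2)/2 = 43.5°, and the critical height
H_c = (4c/γ) · sinβ cosφ / [1 − cos(β − φ)]
    = (4·15.7/18.5) · sin61.9°·cos25.2° / [1 − cos(36.7°)]
    = 3.395 · 0.8821·0.9048 / [1 − 0.8018]
    = 3.395 · 0.7982 / 0.1982
    = 13.67 m

H_c = 13.67 m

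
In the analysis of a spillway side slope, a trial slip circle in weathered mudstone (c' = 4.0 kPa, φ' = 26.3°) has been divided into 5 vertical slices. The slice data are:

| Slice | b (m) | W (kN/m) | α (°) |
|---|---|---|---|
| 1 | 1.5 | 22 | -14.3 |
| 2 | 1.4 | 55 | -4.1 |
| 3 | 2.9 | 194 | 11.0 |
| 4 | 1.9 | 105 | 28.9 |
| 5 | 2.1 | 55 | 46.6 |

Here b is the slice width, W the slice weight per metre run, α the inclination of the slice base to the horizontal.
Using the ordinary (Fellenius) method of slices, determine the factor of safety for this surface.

Ordinary method of slices: FS = Σ[c'·Δl_i + (W_i cosα_i)·tanφ'] / Σ W_i sinα_i, with Δl_i = b_i / cosα_i.
Slice 1: Δl = 1.5/cos(-14.3°) = 1.548 m; N'_1 = 22·cos(-14.3°) = 21.3; c'Δl = 6.19; W sinα = -5.4
Slice 2: Δl = 1.4/cos(-4.1°) = 1.404 m; N'_2 = 55·cos(-4.1°) = 54.9; c'Δl = 5.61; W sinα = -3.9
Slice 3: Δl = 2.9/cos11.0° = 2.954 m; N'_3 = 194·cos11.0° = 190.4; c'Δl = 11.82; W sinα = 37.0
Slice 4: Δl = 1.9/cos28.9° = 2.170 m; N'_4 = 105·cos28.9° = 91.9; c'Δl = 8.68; W sinα = 50.7
Slice 5: Δl = 2.1/cos46.6° = 3.056 m; N'_5 = 55·cos46.6° = 37.8; c'Δl = 12.23; W sinα = 40.0
Σc'Δl = 44.5 kN/m; ΣN' = 396.3 kN/m; ΣW sinα = 118.4 kN/m
Resisting = 44.5 + 396.3·tan26.3° = 44.5 + 195.9 = 240.4 kN/m
FS = 240.4 / 118.4 = 2.031

FS = 2.03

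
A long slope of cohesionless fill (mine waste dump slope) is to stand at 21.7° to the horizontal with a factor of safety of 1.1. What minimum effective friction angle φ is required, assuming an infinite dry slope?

φ = 23.6°

FS = tanφ/tanβ ⇒ tanφ = FS · tanβ = 1.1 · tan21.7° = 0.4377
φ = arctan(0.4377) = 23.64°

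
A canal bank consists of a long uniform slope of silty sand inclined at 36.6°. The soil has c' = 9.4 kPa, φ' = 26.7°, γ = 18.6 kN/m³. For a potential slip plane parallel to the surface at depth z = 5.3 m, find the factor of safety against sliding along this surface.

For an infinite slope with a slip plane parallel to the surface (no pore pressure): FS = [c' + γz cos²β tanφ'] / [γz sinβ cosβ].
γz = 18.6·5.3 = 98.58 kN/m²
Numerator = 9.4 + 98.58·cos²36.6°·tan26.7° = 9.4 + 98.58·0.6445·0.5029 = 41.355 kPa
Denominator = 98.58·sin36.6°·cos36.6° = 98.58·0.5962·0.8028 = 47.186 kPa
FS = 41.355 / 47.186 = 0.876

FS = 0.88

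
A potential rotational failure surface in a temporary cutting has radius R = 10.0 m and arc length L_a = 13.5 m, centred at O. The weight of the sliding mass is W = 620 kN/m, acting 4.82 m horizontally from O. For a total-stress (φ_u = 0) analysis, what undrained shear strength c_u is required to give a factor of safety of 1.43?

FS = c_u·L_a·R / (W·d), so c_u = FS·W·d / (L_a·R).
c_u = 1.43·620·4.82 / (13.50·10.0) = 4273.4 / 135.00 = 31.65 kPa

c_u = 31.7 kPa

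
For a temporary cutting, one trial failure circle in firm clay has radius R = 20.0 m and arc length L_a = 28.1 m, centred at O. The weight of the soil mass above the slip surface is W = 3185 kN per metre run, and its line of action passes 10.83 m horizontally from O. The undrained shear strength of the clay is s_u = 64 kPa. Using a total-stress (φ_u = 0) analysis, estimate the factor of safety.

FS = 1.04

Taking moments about the centre O, the resisting moment is provided by the undrained shear strength acting along the arc:
M_R = s_u·L_a·R = 64·28.10·20.0 = 35968.0 kN·m/m
M_D = W·d = 3185·10.83 = 34493.6 kN·m/m
FS = M_R / M_D = 35968.0 / 34493.6 = 1.043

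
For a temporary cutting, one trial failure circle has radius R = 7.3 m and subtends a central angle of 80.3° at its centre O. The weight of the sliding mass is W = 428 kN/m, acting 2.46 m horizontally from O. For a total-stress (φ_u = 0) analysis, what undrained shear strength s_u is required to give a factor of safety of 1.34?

s_u = 18.9 kPa

FS = s_u·L_a·R / (W·d), so s_u = FS·W·d / (L_a·R).
Arc length L_a = R·θ = 7.3·(80.3°·π/180) = 7.3·1.4015 = 10.23 m
s_u = 1.34·428·2.46 / (10.23·7.3) = 1410.9 / 74.69 = 18.89 kPa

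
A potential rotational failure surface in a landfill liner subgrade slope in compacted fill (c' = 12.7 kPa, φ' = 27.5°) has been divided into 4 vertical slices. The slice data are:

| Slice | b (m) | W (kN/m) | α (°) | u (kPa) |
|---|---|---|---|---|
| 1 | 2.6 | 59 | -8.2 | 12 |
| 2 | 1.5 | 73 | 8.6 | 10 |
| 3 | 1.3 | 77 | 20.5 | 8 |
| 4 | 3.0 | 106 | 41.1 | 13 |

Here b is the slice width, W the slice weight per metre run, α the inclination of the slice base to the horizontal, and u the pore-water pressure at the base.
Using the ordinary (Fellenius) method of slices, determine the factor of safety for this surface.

Ordinary method of slices: FS = Σ[c'·Δl_i + (W_i cosα_i − u_i·Δl_i)·tanφ'] / Σ W_i sinα_i, with Δl_i = b_i / cosα_i.
Slice 1: Δl = 2.6/cos(-8.2°) = 2.627 m; N'_1 = 59·cos(-8.2°) − 12·2.627 = 26.9; c'Δl = 33.36; W sinα = -8.4
Slice 2: Δl = 1.5/cos8.6° = 1.517 m; N'_2 = 73·cos8.6° − 10·1.517 = 57.0; c'Δl = 19.27; W sinα = 10.9
Slice 3: Δl = 1.3/cos20.5° = 1.388 m; N'_3 = 77·cos20.5° − 8·1.388 = 61.0; c'Δl = 17.63; W sinα = 27.0
Slice 4: Δl = 3.0/cos41.1° = 3.981 m; N'_4 = 106·cos41.1° − 13·3.981 = 28.1; c'Δl = 50.56; W sinα = 69.7
Σc'Δl = 120.8 kN/m; ΣN' = 173.0 kN/m; ΣW sinα = 99.1 kN/m
Resisting = 120.8 + 173.0·tan27.5° = 120.8 + 90.1 = 210.9 kN/m
FS = 210.9 / 99.1 = 2.127

FS = 2.13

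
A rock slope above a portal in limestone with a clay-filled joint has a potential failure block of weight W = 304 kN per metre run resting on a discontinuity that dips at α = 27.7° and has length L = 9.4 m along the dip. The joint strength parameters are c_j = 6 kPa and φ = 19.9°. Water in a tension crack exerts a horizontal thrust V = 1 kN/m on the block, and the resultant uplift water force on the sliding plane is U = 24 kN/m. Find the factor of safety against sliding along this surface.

Resolving the block weight along and normal to the plane and applying the Mohr–Coulomb strength on the joint:
N' = W cosα − U − V sinα = 304·cos27.7° − 24 − 1·sin27.7° = 244.7 kN/m
Driving force T = W sinα + V cosα = 304·sin27.7° + 1·cos27.7° = 142.2 kN/m
Resisting force R = c_j·L + N'·tanφ = 6·9.4 + 244.7·tan19.9° = 56.4 + 88.6 = 145.0 kN/m
FS = R / T = 145.0 / 142.2 = 1.020

FS = 1.02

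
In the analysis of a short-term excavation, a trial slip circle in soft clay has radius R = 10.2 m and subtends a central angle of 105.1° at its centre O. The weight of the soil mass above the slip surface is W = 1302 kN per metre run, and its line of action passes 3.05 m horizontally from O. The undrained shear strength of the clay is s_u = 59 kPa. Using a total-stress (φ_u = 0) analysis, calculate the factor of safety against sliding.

Taking moments about the centre O, the resisting moment is provided by the undrained shear strength acting along the arc:
Arc length L_a = R·θ = 10.2·(105.1°·π/180) = 10.2·1.8343 = 18.71 m
M_R = s_u·L_a·R = 59·18.71·10.2 = 11259.8 kN·m/m
M_D = W·d = 1302·3.05 = 3971.1 kN·m/m
FS = M_R / M_D = 11259.8 / 3971.1 = 2.835

FS = 2.84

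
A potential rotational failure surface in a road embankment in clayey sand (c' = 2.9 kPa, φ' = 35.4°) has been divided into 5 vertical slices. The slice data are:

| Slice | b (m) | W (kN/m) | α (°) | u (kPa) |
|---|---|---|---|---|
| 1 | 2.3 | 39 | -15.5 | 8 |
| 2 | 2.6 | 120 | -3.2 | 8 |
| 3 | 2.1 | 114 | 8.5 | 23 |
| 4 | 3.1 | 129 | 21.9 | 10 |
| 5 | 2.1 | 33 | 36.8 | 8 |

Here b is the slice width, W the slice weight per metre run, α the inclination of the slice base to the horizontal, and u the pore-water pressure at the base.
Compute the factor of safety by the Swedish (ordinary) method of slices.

Ordinary method of slices: FS = Σ[c'·Δl_i + (W_i cosα_i − u_i·Δl_i)·tanφ'] / Σ W_i sinα_i, with Δl_i = b_i / cosα_i.
Slice 1: Δl = 2.3/cos(-15.5°) = 2.387 m; N'_1 = 39·cos(-15.5°) − 8·2.387 = 18.5; c'Δl = 6.92; W sinα = -10.4
Slice 2: Δl = 2.6/cos(-3.2°) = 2.604 m; N'_2 = 120·cos(-3.2°) − 8·2.604 = 99.0; c'Δl = 7.55; W sinα = -6.7
Slice 3: Δl = 2.1/cos8.5° = 2.123 m; N'_3 = 114·cos8.5° − 23·2.123 = 63.9; c'Δl = 6.16; W sinα = 16.9
Slice 4: Δl = 3.1/cos21.9° = 3.341 m; N'_4 = 129·cos21.9° − 10·3.341 = 86.3; c'Δl = 9.69; W sinα = 48.1
Slice 5: Δl = 2.1/cos36.8° = 2.623 m; N'_5 = 33·cos36.8° − 8·2.623 = 5.4; c'Δl = 7.61; W sinα = 19.8
Σc'Δl = 37.9 kN/m; ΣN' = 273.1 kN/m; ΣW sinα = 67.6 kN/m
Resisting = 37.9 + 273.1·tan35.4° = 37.9 + 194.1 = 232.0 kN/m
FS = 232.0 / 67.6 = 3.431

FS = 3.43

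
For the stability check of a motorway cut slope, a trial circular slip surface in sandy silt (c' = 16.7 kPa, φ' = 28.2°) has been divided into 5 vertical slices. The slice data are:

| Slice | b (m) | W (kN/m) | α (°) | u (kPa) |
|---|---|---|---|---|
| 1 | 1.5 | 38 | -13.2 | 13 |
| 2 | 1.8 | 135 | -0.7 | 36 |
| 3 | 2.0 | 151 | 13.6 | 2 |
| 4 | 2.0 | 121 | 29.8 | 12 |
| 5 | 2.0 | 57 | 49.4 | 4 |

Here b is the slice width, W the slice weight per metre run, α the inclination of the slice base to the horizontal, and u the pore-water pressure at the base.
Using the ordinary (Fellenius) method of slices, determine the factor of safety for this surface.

FS = 2.78

Ordinary method of slices: FS = Σ[c'·Δl_i + (W_i cosα_i − u_i·Δl_i)·tanφ'] / Σ W_i sinα_i, with Δl_i = b_i / cosα_i.
Slice 1: Δl = 1.5/cos(-13.2°) = 1.541 m; N'_1 = 38·cos(-13.2°) − 13·1.541 = 17.0; c'Δl = 25.73; W sinα = -8.7
Slice 2: Δl = 1.8/cos(-0.7°) = 1.800 m; N'_2 = 135·cos(-0.7°) − 36·1.800 = 70.2; c'Δl = 30.06; W sinα = -1.6
Slice 3: Δl = 2.0/cos13.6° = 2.058 m; N'_3 = 151·cos13.6° − 2·2.058 = 142.7; c'Δl = 34.36; W sinα = 35.5
Slice 4: Δl = 2.0/cos29.8° = 2.305 m; N'_4 = 121·cos29.8° − 12·2.305 = 77.3; c'Δl = 38.49; W sinα = 60.1
Slice 5: Δl = 2.0/cos49.4° = 3.073 m; N'_5 = 57·cos49.4° − 4·3.073 = 24.8; c'Δl = 51.32; W sinα = 43.3
Σc'Δl = 180.0 kN/m; ΣN' = 331.9 kN/m; ΣW sinα = 128.6 kN/m
Resisting = 180.0 + 331.9·tan28.2° = 180.0 + 178.0 = 358.0 kN/m
FS = 358.0 / 128.6 = 2.784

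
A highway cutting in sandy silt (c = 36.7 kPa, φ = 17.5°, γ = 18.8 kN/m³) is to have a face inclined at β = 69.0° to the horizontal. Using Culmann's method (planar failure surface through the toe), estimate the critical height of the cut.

Culmann's analysis gives the critical failure plane at α_cr = (β + φ)/2 = (69.0 + 17.5)/2 = 43.2°, and the critical height
H_c = (4c/γ) · sinβ cosφ / [1 − cos(β − φ)]
    = (4·36.7/18.8) · sin69.0°·cos17.5° / [1 − cos(51.5°)]
    = 7.809 · 0.9336·0.9537 / [1 − 0.6225]
    = 7.809 · 0.8904 / 0.3775
    = 18.42 m

H_c = 18.42 m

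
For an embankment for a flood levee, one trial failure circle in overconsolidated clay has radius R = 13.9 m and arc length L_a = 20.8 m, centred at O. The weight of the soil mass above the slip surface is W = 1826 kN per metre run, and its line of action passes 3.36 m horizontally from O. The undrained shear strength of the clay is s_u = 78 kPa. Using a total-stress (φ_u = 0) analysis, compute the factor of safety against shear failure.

FS = 3.68

Taking moments about the centre O, the resisting moment is provided by the undrained shear strength acting along the arc:
M_R = s_u·L_a·R = 78·20.80·13.9 = 22551.4 kN·m/m
M_D = W·d = 1826·3.36 = 6135.4 kN·m/m
FS = M_R / M_D = 22551.4 / 6135.4 = 3.676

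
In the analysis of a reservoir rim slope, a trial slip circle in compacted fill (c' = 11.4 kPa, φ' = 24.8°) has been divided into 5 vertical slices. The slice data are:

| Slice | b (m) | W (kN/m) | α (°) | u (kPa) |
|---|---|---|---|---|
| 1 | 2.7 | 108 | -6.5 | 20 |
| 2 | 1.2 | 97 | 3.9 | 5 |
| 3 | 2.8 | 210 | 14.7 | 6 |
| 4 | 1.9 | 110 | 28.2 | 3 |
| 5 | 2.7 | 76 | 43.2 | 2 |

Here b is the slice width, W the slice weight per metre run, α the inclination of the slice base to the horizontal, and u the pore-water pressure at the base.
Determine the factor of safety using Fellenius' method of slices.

FS = 2.38

Ordinary method of slices: FS = Σ[c'·Δl_i + (W_i cosα_i − u_i·Δl_i)·tanφ'] / Σ W_i sinα_i, with Δl_i = b_i / cosα_i.
Slice 1: Δl = 2.7/cos(-6.5°) = 2.717 m; N'_1 = 108·cos(-6.5°) − 20·2.717 = 53.0; c'Δl = 30.98; W sinα = -12.2
Slice 2: Δl = 1.2/cos3.9° = 1.203 m; N'_2 = 97·cos3.9° − 5·1.203 = 90.8; c'Δl = 13.71; W sinα = 6.6
Slice 3: Δl = 2.8/cos14.7° = 2.895 m; N'_3 = 210·cos14.7° − 6·2.895 = 185.8; c'Δl = 33.00; W sinα = 53.3
Slice 4: Δl = 1.9/cos28.2° = 2.156 m; N'_4 = 110·cos28.2° − 3·2.156 = 90.5; c'Δl = 24.58; W sinα = 52.0
Slice 5: Δl = 2.7/cos43.2° = 3.704 m; N'_5 = 76·cos43.2° − 2·3.704 = 48.0; c'Δl = 42.22; W sinα = 52.0
Σc'Δl = 144.5 kN/m; ΣN' = 467.9 kN/m; ΣW sinα = 151.7 kN/m
Resisting = 144.5 + 467.9·tan24.8° = 144.5 + 216.2 = 360.7 kN/m
FS = 360.7 / 151.7 = 2.378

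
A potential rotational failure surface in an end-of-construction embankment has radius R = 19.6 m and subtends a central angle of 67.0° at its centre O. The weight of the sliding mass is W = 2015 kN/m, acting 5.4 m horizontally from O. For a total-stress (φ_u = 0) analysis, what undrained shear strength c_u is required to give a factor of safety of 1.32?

FS = c_u·L_a·R / (W·d), so c_u = FS·W·d / (L_a·R).
Arc length L_a = R·θ = 19.6·(67.0°·π/180) = 19.6·1.1694 = 22.92 m
c_u = 1.32·2015·5.4 / (22.92·19.6) = 14362.9 / 449.23 = 31.97 kPa

c_u = 32.0 kPa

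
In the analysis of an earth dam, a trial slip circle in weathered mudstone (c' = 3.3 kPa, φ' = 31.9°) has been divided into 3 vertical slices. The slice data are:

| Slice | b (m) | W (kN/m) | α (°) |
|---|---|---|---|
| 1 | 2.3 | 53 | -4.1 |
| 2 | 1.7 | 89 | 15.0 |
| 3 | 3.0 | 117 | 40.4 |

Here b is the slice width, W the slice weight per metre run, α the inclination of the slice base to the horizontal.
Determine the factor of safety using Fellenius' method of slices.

FS = 1.77

Ordinary method of slices: FS = Σ[c'·Δl_i + (W_i cosα_i)·tanφ'] / Σ W_i sinα_i, with Δl_i = b_i / cosα_i.
Slice 1: Δl = 2.3/cos(-4.1°) = 2.306 m; N'_1 = 53·cos(-4.1°) = 52.9; c'Δl = 7.61; W sinα = -3.8
Slice 2: Δl = 1.7/cos15.0° = 1.760 m; N'_2 = 89·cos15.0° = 86.0; c'Δl = 5.81; W sinα = 23.0
Slice 3: Δl = 3.0/cos40.4° = 3.939 m; N'_3 = 117·cos40.4° = 89.1; c'Δl = 13.00; W sinα = 75.8
Σc'Δl = 26.4 kN/m; ΣN' = 227.9 kN/m; ΣW sinα = 95.1 kN/m
Resisting = 26.4 + 227.9·tan31.9° = 26.4 + 141.9 = 168.3 kN/m
FS = 168.3 / 95.1 = 1.770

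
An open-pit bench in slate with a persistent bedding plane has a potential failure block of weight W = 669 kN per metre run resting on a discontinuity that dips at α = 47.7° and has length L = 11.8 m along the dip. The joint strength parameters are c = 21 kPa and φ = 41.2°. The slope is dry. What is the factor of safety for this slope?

FS = 1.30

Resolving the block weight along and normal to the plane and applying the Mohr–Coulomb strength on the joint:
N' = W cosα = 669·cos47.7° = 450.2 kN/m
Driving force T = W sinα = 669·sin47.7° = 494.8 kN/m
Resisting force R = c·L + N'·tanφ = 21·11.8 + 450.2·tan41.2° = 247.8 + 394.2 = 642.0 kN/m
FS = R / T = 642.0 / 494.8 = 1.297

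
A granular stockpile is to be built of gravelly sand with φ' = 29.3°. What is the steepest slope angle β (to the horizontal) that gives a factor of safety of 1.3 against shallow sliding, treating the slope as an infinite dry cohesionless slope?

For an infinite dry cohesionless slope FS = tanφ'/tanβ, so tanβ = tanφ' / FS.
tanβ = tan29.3° / 1.3 = 0.5612 / 1.3 = 0.4317
β = arctan(0.4317) = 23.35°

β = 23.3°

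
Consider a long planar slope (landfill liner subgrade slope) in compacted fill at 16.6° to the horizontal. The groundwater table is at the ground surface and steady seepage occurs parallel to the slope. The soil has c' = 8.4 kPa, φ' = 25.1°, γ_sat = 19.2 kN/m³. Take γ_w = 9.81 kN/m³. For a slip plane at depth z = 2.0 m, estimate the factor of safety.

FS = 1.57

With seepage parallel to the slope and the water table at the surface, the effective normal stress on the slip plane uses the buoyant unit weight γ' = γ_sat − γ_w while the driving shear stress uses γ_sat:
FS = [c' + γ' z cos²β tanφ'] / [γ_sat z sinβ cosβ]
γ' = 19.2 − 9.81 = 9.39 kN/m³
Numerator = 8.4 + 9.39·2.0·cos²16.6°·tan25.1° = 8.4 + 9.39·2.0·0.9184·0.4684 = 16.479 kPa
Denominator = 19.2·2.0·sin16.6°·cos16.6° = 19.2·2.0·0.2857·0.9583 = 10.513 kPa
FS = 16.479 / 10.513 = 1.567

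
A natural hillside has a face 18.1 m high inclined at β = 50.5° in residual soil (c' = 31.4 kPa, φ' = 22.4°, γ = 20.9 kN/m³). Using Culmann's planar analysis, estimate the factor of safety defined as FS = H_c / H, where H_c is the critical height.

FS = 2.01

H_c = (4c'/γ) · sinβ cosφ' / [1 − cos(β − φ')]
    = (4·31.4/20.9) · sin50.5°·cos22.4° / [1 − cos28.1°]
    = 6.010 · 0.7134 / 0.1179 = 36.37 m
FS = H_c / H = 36.37 / 18.1 = 2.009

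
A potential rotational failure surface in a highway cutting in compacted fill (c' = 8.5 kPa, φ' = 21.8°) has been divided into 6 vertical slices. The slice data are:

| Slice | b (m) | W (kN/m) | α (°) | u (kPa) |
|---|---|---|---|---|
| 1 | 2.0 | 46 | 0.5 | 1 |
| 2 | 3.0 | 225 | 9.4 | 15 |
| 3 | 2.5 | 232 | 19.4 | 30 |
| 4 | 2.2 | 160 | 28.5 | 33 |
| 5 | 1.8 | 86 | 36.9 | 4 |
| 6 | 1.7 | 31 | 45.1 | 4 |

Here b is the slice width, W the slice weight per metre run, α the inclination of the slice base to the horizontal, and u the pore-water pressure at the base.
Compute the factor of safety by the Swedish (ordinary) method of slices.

FS = 1.22

Ordinary method of slices: FS = Σ[c'·Δl_i + (W_i cosα_i − u_i·Δl_i)·tanφ'] / Σ W_i sinα_i, with Δl_i = b_i / cosα_i.
Slice 1: Δl = 2.0/cos0.5° = 2.000 m; N'_1 = 46·cos0.5° − 1·2.000 = 44.0; c'Δl = 17.00; W sinα = 0.4
Slice 2: Δl = 3.0/cos9.4° = 3.041 m; N'_2 = 225·cos9.4° − 15·3.041 = 176.4; c'Δl = 25.85; W sinα = 36.7
Slice 3: Δl = 2.5/cos19.4° = 2.650 m; N'_3 = 232·cos19.4° − 30·2.650 = 139.3; c'Δl = 22.53; W sinα = 77.1
Slice 4: Δl = 2.2/cos28.5° = 2.503 m; N'_4 = 160·cos28.5° − 33·2.503 = 58.0; c'Δl = 21.28; W sinα = 76.3
Slice 5: Δl = 1.8/cos36.9° = 2.251 m; N'_5 = 86·cos36.9° − 4·2.251 = 59.8; c'Δl = 19.13; W sinα = 51.6
Slice 6: Δl = 1.7/cos45.1° = 2.408 m; N'_6 = 31·cos45.1° − 4·2.408 = 12.2; c'Δl = 20.47; W sinα = 22.0
Σc'Δl = 126.3 kN/m; ΣN' = 489.7 kN/m; ΣW sinα = 264.2 kN/m
Resisting = 126.3 + 489.7·tan21.8° = 126.3 + 195.9 = 322.1 kN/m
FS = 322.1 / 264.2 = 1.219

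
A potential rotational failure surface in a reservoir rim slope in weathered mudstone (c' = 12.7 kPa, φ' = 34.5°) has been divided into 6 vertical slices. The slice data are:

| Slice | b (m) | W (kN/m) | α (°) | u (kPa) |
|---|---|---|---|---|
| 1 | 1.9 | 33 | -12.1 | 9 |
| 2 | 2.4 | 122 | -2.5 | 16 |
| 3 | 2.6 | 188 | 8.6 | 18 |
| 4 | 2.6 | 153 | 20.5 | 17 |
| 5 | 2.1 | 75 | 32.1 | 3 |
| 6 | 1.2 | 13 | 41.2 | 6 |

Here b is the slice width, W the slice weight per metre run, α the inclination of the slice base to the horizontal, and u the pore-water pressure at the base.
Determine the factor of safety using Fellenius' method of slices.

FS = 3.76

Ordinary method of slices: FS = Σ[c'·Δl_i + (W_i cosα_i − u_i·Δl_i)·tanφ'] / Σ W_i sinα_i, with Δl_i = b_i / cosα_i.
Slice 1: Δl = 1.9/cos(-12.1°) = 1.943 m; N'_1 = 33·cos(-12.1°) − 9·1.943 = 14.8; c'Δl = 24.68; W sinα = -6.9
Slice 2: Δl = 2.4/cos(-2.5°) = 2.402 m; N'_2 = 122·cos(-2.5°) − 16·2.402 = 83.4; c'Δl = 30.51; W sinα = -5.3
Slice 3: Δl = 2.6/cos8.6° = 2.630 m; N'_3 = 188·cos8.6° − 18·2.630 = 138.6; c'Δl = 33.40; W sinα = 28.1
Slice 4: Δl = 2.6/cos20.5° = 2.776 m; N'_4 = 153·cos20.5° − 17·2.776 = 96.1; c'Δl = 35.25; W sinα = 53.6
Slice 5: Δl = 2.1/cos32.1° = 2.479 m; N'_5 = 75·cos32.1° − 3·2.479 = 56.1; c'Δl = 31.48; W sinα = 39.9
Slice 6: Δl = 1.2/cos41.2° = 1.595 m; N'_6 = 13·cos41.2° − 6·1.595 = 0.2; c'Δl = 20.25; W sinα = 8.6
Σc'Δl = 175.6 kN/m; ΣN' = 389.2 kN/m; ΣW sinα = 117.9 kN/m
Resisting = 175.6 + 389.2·tan34.5° = 175.6 + 267.5 = 443.1 kN/m
FS = 443.1 / 117.9 = 3.759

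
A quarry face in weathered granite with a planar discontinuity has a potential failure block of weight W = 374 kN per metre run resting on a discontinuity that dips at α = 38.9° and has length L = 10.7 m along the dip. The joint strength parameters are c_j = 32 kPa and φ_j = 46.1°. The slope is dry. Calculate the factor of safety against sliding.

Resolving the block weight along and normal to the plane and applying the Mohr–Coulomb strength on the joint:
N' = W cosα = 374·cos38.9° = 291.1 kN/m
Driving force T = W sinα = 374·sin38.9° = 234.9 kN/m
Resisting force R = c_j·L + N'·tanφ_j = 32·10.7 + 291.1·tan46.1° = 342.4 + 302.5 = 644.9 kN/m
FS = R / T = 644.9 / 234.9 = 2.746

FS = 2.75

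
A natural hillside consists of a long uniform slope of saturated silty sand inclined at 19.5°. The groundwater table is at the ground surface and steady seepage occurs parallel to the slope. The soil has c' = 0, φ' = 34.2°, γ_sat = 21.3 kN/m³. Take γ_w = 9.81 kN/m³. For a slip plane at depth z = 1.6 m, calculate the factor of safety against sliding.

With seepage parallel to the slope and the water table at the surface, the effective normal stress on the slip plane uses the buoyant unit weight γ' = γ_sat − γ_w while the driving shear stress uses γ_sat:
FS = [c' + γ' z cos²β tanφ'] / [γ_sat z sinβ cosβ]
(For c' = 0 this reduces to FS = (γ'/γ_sat)·tanφ'/tanβ.)
γ' = 21.3 − 9.81 = 11.49 kN/m³
Numerator = 0.0 + 11.49·1.6·cos²19.5°·tan34.2° = 0.0 + 11.49·1.6·0.8886·0.6796 = 11.102 kPa
Denominator = 21.3·1.6·sin19.5°·cos19.5° = 21.3·1.6·0.3338·0.9426 = 10.724 kPa
FS = 11.102 / 10.724 = 1.035

FS = 1.04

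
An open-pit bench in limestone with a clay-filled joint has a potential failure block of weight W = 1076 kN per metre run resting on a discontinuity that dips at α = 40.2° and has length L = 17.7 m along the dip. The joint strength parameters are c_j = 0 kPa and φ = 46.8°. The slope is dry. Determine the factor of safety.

Resolving the block weight along and normal to the plane and applying the Mohr–Coulomb strength on the joint:
N' = W cosα = 1076·cos40.2° = 821.8 kN/m
Driving force T = W sinα = 1076·sin40.2° = 694.5 kN/m
Resisting force R = c_j·L + N'·tanφ = 0·17.7 + 821.8·tan46.8° = 0.0 + 875.2 = 875.2 kN/m
FS = R / T = 875.2 / 694.5 = 1.260

FS = 1.26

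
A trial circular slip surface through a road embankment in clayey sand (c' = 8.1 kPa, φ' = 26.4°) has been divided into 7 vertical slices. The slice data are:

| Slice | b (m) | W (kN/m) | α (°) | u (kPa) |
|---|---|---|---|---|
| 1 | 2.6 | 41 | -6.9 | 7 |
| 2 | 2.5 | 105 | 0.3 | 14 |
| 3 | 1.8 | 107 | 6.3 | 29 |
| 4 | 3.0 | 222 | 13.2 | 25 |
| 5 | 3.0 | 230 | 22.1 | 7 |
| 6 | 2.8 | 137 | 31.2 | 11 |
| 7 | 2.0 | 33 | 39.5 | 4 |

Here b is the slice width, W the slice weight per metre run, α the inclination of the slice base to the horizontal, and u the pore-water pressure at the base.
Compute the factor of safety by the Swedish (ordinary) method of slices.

Ordinary method of slices: FS = Σ[c'·Δl_i + (W_i cosα_i − u_i·Δl_i)·tanφ'] / Σ W_i sinα_i, with Δl_i = b_i / cosα_i.
Slice 1: Δl = 2.6/cos(-6.9°) = 2.619 m; N'_1 = 41·cos(-6.9°) − 7·2.619 = 22.4; c'Δl = 21.21; W sinα = -4.9
Slice 2: Δl = 2.5/cos0.3° = 2.500 m; N'_2 = 105·cos0.3° − 14·2.500 = 70.0; c'Δl = 20.25; W sinα = 0.5
Slice 3: Δl = 1.8/cos6.3° = 1.811 m; N'_3 = 107·cos6.3° − 29·1.811 = 53.8; c'Δl = 14.67; W sinα = 11.7
Slice 4: Δl = 3.0/cos13.2° = 3.081 m; N'_4 = 222·cos13.2° − 25·3.081 = 139.1; c'Δl = 24.96; W sinα = 50.7
Slice 5: Δl = 3.0/cos22.1° = 3.238 m; N'_5 = 230·cos22.1° − 7·3.238 = 190.4; c'Δl = 26.23; W sinα = 86.5
Slice 6: Δl = 2.8/cos31.2° = 3.273 m; N'_6 = 137·cos31.2° − 11·3.273 = 81.2; c'Δl = 26.52; W sinα = 71.0
Slice 7: Δl = 2.0/cos39.5° = 2.592 m; N'_7 = 33·cos39.5° − 4·2.592 = 15.1; c'Δl = 20.99; W sinα = 21.0
Σc'Δl = 154.8 kN/m; ΣN' = 572.0 kN/m; ΣW sinα = 236.6 kN/m
Resisting = 154.8 + 572.0·tan26.4° = 154.8 + 283.9 = 438.8 kN/m
FS = 438.8 / 236.6 = 1.855

FS = 1.85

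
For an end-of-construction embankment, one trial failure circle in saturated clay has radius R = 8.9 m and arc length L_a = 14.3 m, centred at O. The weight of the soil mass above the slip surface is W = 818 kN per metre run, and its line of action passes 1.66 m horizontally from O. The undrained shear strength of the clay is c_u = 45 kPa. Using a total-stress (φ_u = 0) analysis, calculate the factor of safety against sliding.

FS = 4.22

Taking moments about the centre O, the resisting moment is provided by the undrained shear strength acting along the arc:
M_R = c_u·L_a·R = 45·14.30·8.9 = 5727.2 kN·m/m
M_D = W·d = 818·1.66 = 1357.9 kN·m/m
FS = M_R / M_D = 5727.2 / 1357.9 = 4.218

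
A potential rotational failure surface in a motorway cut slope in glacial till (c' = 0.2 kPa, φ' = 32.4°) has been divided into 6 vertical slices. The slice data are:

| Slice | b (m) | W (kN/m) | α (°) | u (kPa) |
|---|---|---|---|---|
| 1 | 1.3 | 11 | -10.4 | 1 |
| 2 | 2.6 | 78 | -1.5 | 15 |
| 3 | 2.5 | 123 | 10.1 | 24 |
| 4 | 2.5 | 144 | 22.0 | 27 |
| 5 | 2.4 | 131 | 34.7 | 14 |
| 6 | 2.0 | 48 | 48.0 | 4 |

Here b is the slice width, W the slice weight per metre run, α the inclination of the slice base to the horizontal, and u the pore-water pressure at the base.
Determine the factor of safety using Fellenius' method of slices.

FS = 0.91

Ordinary method of slices: FS = Σ[c'·Δl_i + (W_i cosα_i − u_i·Δl_i)·tanφ'] / Σ W_i sinα_i, with Δl_i = b_i / cosα_i.
Slice 1: Δl = 1.3/cos(-10.4°) = 1.322 m; N'_1 = 11·cos(-10.4°) − 1·1.322 = 9.5; c'Δl = 0.26; W sinα = -2.0
Slice 2: Δl = 2.6/cos(-1.5°) = 2.601 m; N'_2 = 78·cos(-1.5°) − 15·2.601 = 39.0; c'Δl = 0.52; W sinα = -2.0
Slice 3: Δl = 2.5/cos10.1° = 2.539 m; N'_3 = 123·cos10.1° − 24·2.539 = 60.1; c'Δl = 0.51; W sinα = 21.6
Slice 4: Δl = 2.5/cos22.0° = 2.696 m; N'_4 = 144·cos22.0° − 27·2.696 = 60.7; c'Δl = 0.54; W sinα = 53.9
Slice 5: Δl = 2.4/cos34.7° = 2.919 m; N'_5 = 131·cos34.7° − 14·2.919 = 66.8; c'Δl = 0.58; W sinα = 74.6
Slice 6: Δl = 2.0/cos48.0° = 2.989 m; N'_6 = 48·cos48.0° − 4·2.989 = 20.2; c'Δl = 0.60; W sinα = 35.7
Σc'Δl = 3.0 kN/m; ΣN' = 256.3 kN/m; ΣW sinα = 181.7 kN/m
Resisting = 3.0 + 256.3·tan32.4° = 3.0 + 162.7 = 165.7 kN/m
FS = 165.7 / 181.7 = 0.912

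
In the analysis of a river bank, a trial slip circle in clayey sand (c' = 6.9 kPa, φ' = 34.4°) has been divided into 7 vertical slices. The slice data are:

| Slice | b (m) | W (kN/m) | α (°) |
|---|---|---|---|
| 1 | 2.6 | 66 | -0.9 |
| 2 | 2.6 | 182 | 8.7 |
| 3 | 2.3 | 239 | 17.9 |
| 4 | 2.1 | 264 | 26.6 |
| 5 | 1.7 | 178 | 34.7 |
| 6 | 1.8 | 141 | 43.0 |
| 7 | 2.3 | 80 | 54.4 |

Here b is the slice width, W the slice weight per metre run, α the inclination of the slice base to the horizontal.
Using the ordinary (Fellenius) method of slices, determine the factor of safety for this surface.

FS = 1.70

Ordinary method of slices: FS = Σ[c'·Δl_i + (W_i cosα_i)·tanφ'] / Σ W_i sinα_i, with Δl_i = b_i / cosα_i.
Slice 1: Δl = 2.6/cos(-0.9°) = 2.600 m; N'_1 = 66·cos(-0.9°) = 66.0; c'Δl = 17.94; W sinα = -1.0
Slice 2: Δl = 2.6/cos8.7° = 2.630 m; N'_2 = 182·cos8.7° = 179.9; c'Δl = 18.15; W sinα = 27.5
Slice 3: Δl = 2.3/cos17.9° = 2.417 m; N'_3 = 239·cos17.9° = 227.4; c'Δl = 16.68; W sinα = 73.5
Slice 4: Δl = 2.1/cos26.6° = 2.349 m; N'_4 = 264·cos26.6° = 236.1; c'Δl = 16.21; W sinα = 118.2
Slice 5: Δl = 1.7/cos34.7° = 2.068 m; N'_5 = 178·cos34.7° = 146.3; c'Δl = 14.27; W sinα = 101.3
Slice 6: Δl = 1.8/cos43.0° = 2.461 m; N'_6 = 141·cos43.0° = 103.1; c'Δl = 16.98; W sinα = 96.2
Slice 7: Δl = 2.3/cos54.4° = 3.951 m; N'_7 = 80·cos54.4° = 46.6; c'Δl = 27.26; W sinα = 65.0
Σc'Δl = 127.5 kN/m; ΣN' = 1005.4 kN/m; ΣW sinα = 480.7 kN/m
Resisting = 127.5 + 1005.4·tan34.4° = 127.5 + 688.4 = 815.9 kN/m
FS = 815.9 / 480.7 = 1.697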